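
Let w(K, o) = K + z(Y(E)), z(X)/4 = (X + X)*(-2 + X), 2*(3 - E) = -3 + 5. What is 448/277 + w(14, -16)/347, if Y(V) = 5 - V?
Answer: 165982/96119 ≈ 1.7268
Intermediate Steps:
E = 2 (E = 3 - (-3 + 5)/2 = 3 - ½*2 = 3 - 1 = 2)
z(X) = 8*X*(-2 + X) (z(X) = 4*((X + X)*(-2 + X)) = 4*((2*X)*(-2 + X)) = 4*(2*X*(-2 + X)) = 8*X*(-2 + X))
w(K, o) = 24 + K (w(K, o) = K + 8*(5 - 1*2)*(-2 + (5 - 1*2)) = K + 8*(5 - 2)*(-2 + (5 - 2)) = K + 8*3*(-2 + 3) = K + 8*3*1 = K + 24 = 24 + K)
448/277 + w(14, -16)/347 = 448/277 + (24 + 14)/347 = 448*(1/277) + 38*(1/347) = 448/277 + 38/347 = 165982/96119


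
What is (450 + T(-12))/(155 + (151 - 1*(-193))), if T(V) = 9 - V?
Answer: 471/499 ≈ 0.94389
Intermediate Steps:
(450 + T(-12))/(155 + (151 - 1*(-193))) = (450 + (9 - 1*(-12)))/(155 + (151 - 1*(-193))) = (450 + (9 + 12))/(155 + (151 + 193)) = (450 + 21)/(155 + 344) = 471/499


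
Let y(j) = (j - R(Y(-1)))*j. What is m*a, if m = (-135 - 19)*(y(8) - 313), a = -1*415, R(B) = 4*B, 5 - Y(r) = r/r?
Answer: -24094070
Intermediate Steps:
Y(r) = 4 (Y(r) = 5 - r/r = 5 - 1*1 = 5 - 1 = 4)
a = -415
y(j) = j*(-16 + j) (y(j) = (j - 4*4)*j = (j - 1*16)*j = (j - 16)*j = (-16 + j)*j = j*(-16 + j))
m = 58058 (m = (-135 - 19)*(8*(-16 + 8) - 313) = -154*(8*(-8) - 313) = -154*(-64 - 313) = -154*(-377) = 58058)
m*a = 58058*(-415) = -24094070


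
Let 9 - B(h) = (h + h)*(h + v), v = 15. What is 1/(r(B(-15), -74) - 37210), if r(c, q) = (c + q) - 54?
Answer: -1/37329 ≈ -2.6789e-5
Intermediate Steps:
B(h) = 9 - 2*h*(15 + h) (B(h) = 9 - (h + h)*(h + 15) = 9 - 2*h*(15 + h))
r(c, q) = -54 + c + q
1/(r(B(-15), -74) - 37210) = 1/((-54 + (9 - 30*(-15) - 2*(-15)**2) - 74) - 37210) = 1/((-54 + (9 + 450 - 2*225) - 74) - 37210) = 1/((-54 + (9 + 450 - 450) - 74) - 37210) = 1/((-54 + 9 - 74) - 37210) = 1/(-119 - 37210) = 1/(-37329) = -1/37329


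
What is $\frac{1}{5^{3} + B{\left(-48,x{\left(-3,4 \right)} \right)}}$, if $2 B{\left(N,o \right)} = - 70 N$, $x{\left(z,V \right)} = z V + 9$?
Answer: $\frac{1}{1805} \approx 0.00055402$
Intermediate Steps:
$x{\left(z,V \right)} = 9 + V z$ ($x{\left(z,V \right)} = V z + 9 = 9 + V z$)
$B{\left(N,o \right)} = - 35 N$ ($B{\left(N,o \right)} = \frac{\left(-70\right) N}{2} = - 35 N$)
$\frac{1}{5^{3} + B{\left(-48,x{\left(-3,4 \right)} \right)}} = \frac{1}{5^{3} - -1680} = \frac{1}{125 + 1680} = \frac{1}{1805}$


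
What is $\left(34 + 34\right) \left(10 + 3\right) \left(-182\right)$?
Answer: $-160888$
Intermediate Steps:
$\left(34 + 34\right) \left(10 + 3\right) \left(-182\right) = 68 \cdot 13 \left(-182\right) = 884 \left(-182\right) = -160888$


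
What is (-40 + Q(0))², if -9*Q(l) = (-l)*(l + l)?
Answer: 1600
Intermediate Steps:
Q(l) = 2*l²/9 (Q(l) = -(-l)*(l + l)/9 = -(-l)*2*l/9 = -(-2)*l²/9 = 2*l²/9)
(-40 + Q(0))² = (-40 + (2/9)*0²)² = (-40 + (2/9)*0)² = (-40 + 0)² = (-40)² = 1600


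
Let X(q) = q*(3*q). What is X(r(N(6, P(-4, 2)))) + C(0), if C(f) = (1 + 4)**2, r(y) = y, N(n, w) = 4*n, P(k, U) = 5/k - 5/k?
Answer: 1753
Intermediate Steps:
P(k, U) = 0
X(q) = 3*q**2
C(f) = 25 (C(f) = 5**2 = 25)
X(r(N(6, P(-4, 2)))) + C(0) = 3*(4*6)**2 + 25 = 3*24**2 + 25 = 3*576 + 25 = 1728 + 25 = 1753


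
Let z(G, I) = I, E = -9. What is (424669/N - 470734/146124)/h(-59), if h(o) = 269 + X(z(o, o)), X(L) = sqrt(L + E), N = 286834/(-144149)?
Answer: -27343865479087175/34497053194653 + 203300115086150*I*sqrt(17)/34497053194653 ≈ -792.64 + 24.299*I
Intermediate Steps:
N = -286834/144149 (N = 286834*(-1/144149) = -286834/144149 ≈ -1.9898)
X(L) = sqrt(-9 + L) (X(L) = sqrt(L - 9) = sqrt(-9 + L))
h(o) = 269 + sqrt(-9 + o)
(424669/N - 470734/146124)/h(-59) = (424669/(-286834/144149) - 470734/146124)/(269 + sqrt(-9 - 59)) = (424669*(-144149/286834) - 470734*1/146124)/(269 + sqrt(-68)) = (-61215611681/286834 - 21397/6642)/(269 + 2*I*sqrt(17)) = -101650057543075/(476287857*(269 + 2*I*sqrt(17)))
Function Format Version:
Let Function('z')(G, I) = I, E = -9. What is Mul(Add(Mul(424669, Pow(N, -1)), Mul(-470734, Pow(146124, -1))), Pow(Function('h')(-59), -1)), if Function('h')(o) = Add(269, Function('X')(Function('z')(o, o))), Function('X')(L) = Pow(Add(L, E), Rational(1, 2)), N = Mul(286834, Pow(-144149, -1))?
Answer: Add(Rational(-27343865479087175, 34497053194653), Mul(Rational(203300115086150, 34497053194653), I, Pow(17, Rational(1, 2)))) ≈ Add(-792.64, Mul(24.299, I))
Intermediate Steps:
N = Rational(-286834, 144149) (N = Mul(286834, Rational(-1, 144149)) = Rational(-286834, 144149) ≈ -1.9898)
Function('X')(L) = Pow(Add(-9, L), Rational(1, 2)) (Function('X')(L) = Pow(Add(L, -9), Rational(1, 2)) = Pow(Add(-9, L), Rational(1, 2)))
Function('h')(o) = Add(269, Pow(Add(-9, o), Rational(1, 2)))
Mul(Add(Mul(424669, Pow(N, -1)), Mul(-470734, Pow(146124, -1))), Pow(Function('h')(-59), -1)) = Mul(Add(Mul(424669, Pow(Rational(-286834, 144149), -1)), Mul(-470734, Pow(146124, -1))), Pow(Add(269, Pow(Add(-9, -59), Rational(1, 2))), -1)) = Mul(Add(Mul(424669, Rational(-144149, 286834)), Mul(-470734, Rational(1, 146124))), Pow(Add(269, Pow(-68, Rational(1, 2))), -1)) = Mul(Add(Rational(-61215611681, 286834), Rational(-21397, 6642)), Pow(Add(269, Mul(2, I, Pow(17, Rational(1, 2)))), -1)) = Mul(Rational(-101650057543075, 476287857), Pow(Add(269, Mul(2, I, Pow(17, Rational(1, 2)))), -1))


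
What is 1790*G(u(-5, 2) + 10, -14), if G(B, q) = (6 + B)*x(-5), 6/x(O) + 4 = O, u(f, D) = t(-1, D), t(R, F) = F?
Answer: -21480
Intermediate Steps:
u(f, D) = D
x(O) = 6/(-4 + O)
G(B, q) = -4 - 2*B/3 (G(B, q) = (6 + B)*(6/(-4 - 5)) = (6 + B)*(6/(-9)) = (6 + B)*(6*(-1/9)) = (6 + B)*(-2/3) = -4 - 2*B/3)
1790*G(u(-5, 2) + 10, -14) = 1790*(-4 - 2*(2 + 10)/3) = 1790*(-4 - 2/3*12) = 1790*(-4 - 8) = 1790*(-12) = -21480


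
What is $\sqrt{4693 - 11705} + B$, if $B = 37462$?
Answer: $37462 + 2 i \sqrt{1753} \approx 37462.0 + 83.738 i$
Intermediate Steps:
$\sqrt{4693 - 11705} + B = \sqrt{4693 - 11705} + 37462 = \sqrt{-7012} + 37462 = 2 i \sqrt{1753} + 37462 = 37462 + 2 i \sqrt{1753}$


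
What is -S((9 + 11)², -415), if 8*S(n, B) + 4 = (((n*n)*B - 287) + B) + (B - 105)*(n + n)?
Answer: 33408353/4 ≈ 8.3521e+6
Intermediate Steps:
S(n, B) = -291/8 + B/8 + n*(-105 + B)/4 + B*n²/8 (S(n, B) = -½ + ((((n*n)*B - 287) + B) + (B - 105)*(n + n))/8 = -½ + (((n²*B - 287) + B) + (-105 + B)*(2*n))/8 = -½ + (((B*n² - 287) + B) + 2*n*(-105 + B))/8 = -½ + (((-287 + B*n²) + B) + 2*n*(-105 + B))/8 = -½ + ((-287 + B + B*n²) + 2*n*(-105 + B))/8 = -½ + (-287 + B + B*n² + 2*n*(-105 + B))/8 = -½ + (-287/8 + B/8 + n*(-105 + B)/4 + B*n²/8) = -291/8 + B/8 + n*(-105 + B)/4 + B*n²/8)
-S((9 + 11)², -415) = -(-291/8 - 105*(9 + 11)²/4 + (⅛)*(-415) + (¼)*(-415)*(9 + 11)² + (⅛)*(-415)*((9 + 11)²)²) = -(-291/8 - 105/4*20² - 415/8 + (¼)*(-415)*20² + (⅛)*(-415)*(20²)²) = -(-291/8 - 105/4*400 - 415/8 + (¼)*(-415)*400 + (⅛)*(-415)*400²) = -(-291/8 - 10500 - 415/8 - 41500 + (⅛)*(-415)*160000) = -(-291/8 - 10500 - 415/8 - 41500 - 8300000) = -1*(-33408353/4) = 33408353/4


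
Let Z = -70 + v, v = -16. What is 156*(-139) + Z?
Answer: -21770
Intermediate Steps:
Z = -86 (Z = -70 - 16 = -86)
156*(-139) + Z = 156*(-139) - 86 = -21684 - 86 = -21770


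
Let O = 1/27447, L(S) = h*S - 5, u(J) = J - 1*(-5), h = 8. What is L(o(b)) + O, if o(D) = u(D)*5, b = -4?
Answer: 960646/27447 ≈ 35.000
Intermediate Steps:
u(J) = 5 + J (u(J) = J + 5 = 5 + J)
o(D) = 25 + 5*D (o(D) = (5 + D)*5 = 25 + 5*D)
L(S) = -5 + 8*S (L(S) = 8*S - 5 = -5 + 8*S)
O = 1/27447 ≈ 3.6434e-5
L(o(b)) + O = (-5 + 8*(25 + 5*(-4))) + 1/27447 = (-5 + 8*(25 - 20)) + 1/27447 = (-5 + 8*5) + 1/27447 = (-5 + 40) + 1/27447 = 35 + 1/27447 = 960646/27447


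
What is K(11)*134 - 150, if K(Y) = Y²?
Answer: 16064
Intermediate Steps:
K(11)*134 - 150 = 11²*134 - 150 = 121*134 - 150 = 16214 - 150 = 16064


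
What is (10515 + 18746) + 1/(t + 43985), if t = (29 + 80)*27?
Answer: 1373160209/46928 ≈ 29261.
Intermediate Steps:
t = 2943 (t = 109*27 = 2943)
(10515 + 18746) + 1/(t + 43985) = (10515 + 18746) + 1/(2943 + 43985) = 29261 + 1/46928 = 1373160209/46928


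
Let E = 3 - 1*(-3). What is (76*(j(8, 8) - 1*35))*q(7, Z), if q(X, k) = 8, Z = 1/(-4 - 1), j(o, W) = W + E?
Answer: -12768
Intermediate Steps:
E = 6 (E = 3 + 3 = 6)
j(o, W) = 6 + W (j(o, W) = W + 6 = 6 + W)
Z = -⅕ (Z = 1/(-5) = -⅕ ≈ -0.20000)
(76*(j(8, 8) - 1*35))*q(7, Z) = (76*((6 + 8) - 1*35))*8 = (76*(14 - 35))*8 = (76*(-21))*8 = -1596*8 = -12768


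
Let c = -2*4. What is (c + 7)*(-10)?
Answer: 10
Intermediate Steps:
c = -8
(c + 7)*(-10) = (-8 + 7)*(-10) = -1*(-10) = 10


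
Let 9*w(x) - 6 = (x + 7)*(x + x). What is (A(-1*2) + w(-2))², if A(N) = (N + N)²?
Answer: 16900/81 ≈ 208.64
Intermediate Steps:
w(x) = ⅔ + 2*x*(7 + x)/9 (w(x) = ⅔ + ((x + 7)*(x + x))/9 = ⅔ + ((7 + x)*(2*x))/9 = ⅔ + (2*x*(7 + x))/9 = ⅔ + 2*x*(7 + x)/9)
A(N) = 4*N² (A(N) = (2*N)² = 4*N²)
(A(-1*2) + w(-2))² = (4*(-1*2)² + (⅔ + (2/9)*(-2)² + (14/9)*(-2)))² = (4*(-2)² + (⅔ + (2/9)*4 - 28/9))² = (4*4 + (⅔ + 8/9 - 28/9))² = (16 - 14/9)² = (130/9)² = 16900/81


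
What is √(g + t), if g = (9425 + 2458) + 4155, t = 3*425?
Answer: √17313 ≈ 131.58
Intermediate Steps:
t = 1275
g = 16038 (g = 11883 + 4155 = 16038)
√(g + t) = √(16038 + 1275) = √17313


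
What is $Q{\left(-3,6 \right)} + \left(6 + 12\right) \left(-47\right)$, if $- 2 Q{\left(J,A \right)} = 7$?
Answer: $- \frac{1699}{2} \approx -849.5$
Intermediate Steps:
$Q{\left(J,A \right)} = - \frac{7}{2}$ ($Q{\left(J,A \right)} = \left(- \frac{1}{2}\right) 7 = - \frac{7}{2}$)
$Q{\left(-3,6 \right)} + \left(6 + 12\right) \left(-47\right) = - \frac{7}{2} + \left(6 + 12\right) \left(-47\right) = - \frac{7}{2} + 18 \left(-47\right) = - \frac{7}{2} - 846 = - \frac{1699}{2}$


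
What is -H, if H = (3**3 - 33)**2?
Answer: -36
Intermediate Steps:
H = 36 (H = (27 - 33)**2 = (-6)**2 = 36)
-H = -1*36 = -36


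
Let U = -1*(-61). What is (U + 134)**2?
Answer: 38025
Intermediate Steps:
U = 61
(U + 134)**2 = (61 + 134)**2 = 195**2 = 38025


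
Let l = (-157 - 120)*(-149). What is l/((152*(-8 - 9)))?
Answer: -41273/2584 ≈ -15.973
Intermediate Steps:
l = 41273 (l = -277*(-149) = 41273)
l/((152*(-8 - 9))) = 41273/((152*(-8 - 9))) = 41273/((152*(-17))) = 41273/(-2584) = 41273*(-1/2584) = -41273/2584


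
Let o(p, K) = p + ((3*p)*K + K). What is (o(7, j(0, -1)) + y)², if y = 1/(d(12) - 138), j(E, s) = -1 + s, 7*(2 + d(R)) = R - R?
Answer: 26842761/19600 ≈ 1369.5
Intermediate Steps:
d(R) = -2 (d(R) = -2 + (R - R)/7 = -2 + (⅐)*0 = -2 + 0 = -2)
o(p, K) = K + p + 3*K*p (o(p, K) = p + (3*K*p + K) = p + (K + 3*K*p) = K + p + 3*K*p)
y = -1/140 (y = 1/(-2 - 138) = 1/(-140) = -1/140 ≈ -0.0071429)
(o(7, j(0, -1)) + y)² = (((-1 - 1) + 7 + 3*(-1 - 1)*7) - 1/140)² = ((-2 + 7 + 3*(-2)*7) - 1/140)² = ((-2 + 7 - 42) - 1/140)² = (-37 - 1/140)² = (-5181/140)² = 26842761/19600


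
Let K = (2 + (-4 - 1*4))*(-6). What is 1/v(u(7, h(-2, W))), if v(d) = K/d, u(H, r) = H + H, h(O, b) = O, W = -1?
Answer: 7/18 ≈ 0.38889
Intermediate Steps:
u(H, r) = 2*H
K = 36 (K = (2 + (-4 - 4))*(-6) = (2 - 8)*(-6) = -6*(-6) = 36)
v(d) = 36/d
1/v(u(7, h(-2, W))) = 1/(36/((2*7))) = 1/(36/14) = 1/(36*(1/14)) = 1/(18/7) = 7/18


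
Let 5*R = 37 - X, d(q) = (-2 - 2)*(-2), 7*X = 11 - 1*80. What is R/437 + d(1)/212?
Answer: 47974/810635 ≈ 0.059181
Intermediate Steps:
X = -69/7 (X = (11 - 1*80)/7 = (11 - 80)/7 = (⅐)*(-69) = -69/7 ≈ -9.8571)
d(q) = 8 (d(q) = -4*(-2) = 8)
R = 328/35 (R = (37 - 1*(-69/7))/5 = (37 + 69/7)/5 = (⅕)*(328/7) = 328/35 ≈ 9.3714)
R/437 + d(1)/212 = (328/35)/437 + 8/212 = (328/35)*(1/437) + 8*(1/212) = 328/15295 + 2/53 = 47974/810635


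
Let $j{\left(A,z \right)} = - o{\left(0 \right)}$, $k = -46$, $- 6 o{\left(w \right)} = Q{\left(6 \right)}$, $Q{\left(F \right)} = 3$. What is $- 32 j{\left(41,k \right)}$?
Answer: $-16$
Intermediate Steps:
$o{\left(w \right)} = - \frac{1}{2}$ ($o{\left(w \right)} = \left(- \frac{1}{6}\right) 3 = - \frac{1}{2}$)
$j{\left(A,z \right)} = \frac{1}{2}$ ($j{\left(A,z \right)} = \left(-1\right) \left(- \frac{1}{2}\right) = \frac{1}{2}$)
$- 32 j{\left(41,k \right)} = \left(-32\right) \frac{1}{2} = -16$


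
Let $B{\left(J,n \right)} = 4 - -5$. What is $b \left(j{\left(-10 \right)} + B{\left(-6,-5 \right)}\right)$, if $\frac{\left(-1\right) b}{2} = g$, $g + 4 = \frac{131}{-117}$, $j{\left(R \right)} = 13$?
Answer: $\frac{26356}{117} \approx 225.26$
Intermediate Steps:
$B{\left(J,n \right)} = 9$ ($B{\left(J,n \right)} = 4 + 5 = 9$)
$g = - \frac{599}{117}$ ($g = -4 + \frac{131}{-117} = -4 + 131 \left(- \frac{1}{117}\right) = -4 - \frac{131}{117} = - \frac{599}{117} \approx -5.1197$)
$b = \frac{1198}{117}$ ($b = \left(-2\right) \left(- \frac{599}{117}\right) = \frac{1198}{117} \approx 10.239$)
$b \left(j{\left(-10 \right)} + B{\left(-6,-5 \right)}\right) = \frac{1198 \left(13 + 9\right)}{117} = \frac{1198}{117} \cdot 22 = \frac{26356}{117}$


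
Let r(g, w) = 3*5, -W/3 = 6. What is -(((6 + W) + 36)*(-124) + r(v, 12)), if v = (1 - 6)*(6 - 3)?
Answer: 2961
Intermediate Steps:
W = -18 (W = -3*6 = -18)
v = -15 (v = -5*3 = -15)
r(g, w) = 15
-(((6 + W) + 36)*(-124) + r(v, 12)) = -(((6 - 18) + 36)*(-124) + 15) = -((-12 + 36)*(-124) + 15) = -(24*(-124) + 15) = -(-2976 + 15) = -1*(-2961) = 2961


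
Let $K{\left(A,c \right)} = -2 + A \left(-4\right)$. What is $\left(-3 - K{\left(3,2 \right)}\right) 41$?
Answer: $451$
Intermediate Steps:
$K{\left(A,c \right)} = -2 - 4 A$
$\left(-3 - K{\left(3,2 \right)}\right) 41 = \left(-3 - \left(-2 - 12\right)\right) 41 = \left(-3 - -14\right) 41 = \left(-3 + 14\right) 41 = 11 \cdot 41 = 451$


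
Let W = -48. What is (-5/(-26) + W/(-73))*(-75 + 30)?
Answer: -72585/1898 ≈ -38.243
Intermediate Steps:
(-5/(-26) + W/(-73))*(-75 + 30) = (-5/(-26) - 48/(-73))*(-75 + 30) = (-5*(-1/26) - 48*(-1/73))*(-45) = (5/26 + 48/73)*(-45) = (1613/1898)*(-45) = -72585/1898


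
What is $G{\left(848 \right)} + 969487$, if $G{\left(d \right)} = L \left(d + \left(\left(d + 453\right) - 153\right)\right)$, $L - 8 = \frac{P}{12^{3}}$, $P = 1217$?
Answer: $\frac{426323843}{432} \approx 9.8686 \cdot 10^{5}$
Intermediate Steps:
$L = \frac{15041}{1728}$ ($L = 8 + \frac{1217}{12^{3}} = 8 + \frac{1217}{1728} = \frac{15041}{1728} \approx 8.7043$)
$G{\left(d \right)} = \frac{376025}{144} + \frac{15041 d}{864}$ ($G{\left(d \right)} = \frac{15041 \left(d + \left(\left(d + 453\right) - 153\right)\right)}{1728} = \frac{15041 \left(d + \left(\left(453 + d\right) - 153\right)\right)}{1728} = \frac{15041 \left(d + \left(300 + d\right)\right)}{1728} = \frac{15041 \left(300 + 2 d\right)}{1728} = \frac{376025}{144} + \frac{15041 d}{864}$)
$G{\left(848 \right)} + 969487 = \left(\frac{376025}{144} + \frac{15041}{864} \cdot 848\right) + 969487 = \left(\frac{376025}{144} + \frac{797173}{54}\right) + 969487 = \frac{7505459}{432} + 969487 = \frac{426323843}{432}$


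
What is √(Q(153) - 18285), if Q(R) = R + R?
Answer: I*√17979 ≈ 134.09*I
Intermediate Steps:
Q(R) = 2*R
√(Q(153) - 18285) = √(2*153 - 18285) = √(306 - 18285) = √(-17979) = I*√17979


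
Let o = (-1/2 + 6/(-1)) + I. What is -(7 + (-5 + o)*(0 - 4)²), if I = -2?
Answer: 209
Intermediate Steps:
o = -17/2 (o = (-1/2 + 6/(-1)) - 2 = (-1*½ + 6*(-1)) - 2 = (-½ - 6) - 2 = -13/2 - 2 = -17/2 ≈ -8.5000)
-(7 + (-5 + o)*(0 - 4)²) = -(7 + (-5 - 17/2)*(0 - 4)²) = -(7 - 27/2*(-4)²) = -(7 - 27/2*16) = -(7 - 216) = -1*(-209) = 209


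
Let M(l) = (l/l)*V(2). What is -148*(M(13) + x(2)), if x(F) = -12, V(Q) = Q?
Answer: 1480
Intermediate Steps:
M(l) = 2 (M(l) = (l/l)*2 = 1*2 = 2)
-148*(M(13) + x(2)) = -148*(2 - 12) = -148*(-10) = 1480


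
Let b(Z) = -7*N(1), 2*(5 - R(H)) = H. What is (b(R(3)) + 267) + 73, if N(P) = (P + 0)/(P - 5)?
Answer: 1367/4 ≈ 341.75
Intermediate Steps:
N(P) = P/(-5 + P)
R(H) = 5 - H/2
b(Z) = 7/4 (b(Z) = -7/(-5 + 1) = -7/(-4) = -7*(-1)/4 = -7*(-¼) = 7/4)
(b(R(3)) + 267) + 73 = (7/4 + 267) + 73 = 1075/4 + 73 = 1367/4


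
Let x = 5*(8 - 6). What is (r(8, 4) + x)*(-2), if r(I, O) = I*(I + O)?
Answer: -212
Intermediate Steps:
x = 10 (x = 5*2 = 10)
(r(8, 4) + x)*(-2) = (8*(8 + 4) + 10)*(-2) = (8*12 + 10)*(-2) = (96 + 10)*(-2) = 106*(-2) = -212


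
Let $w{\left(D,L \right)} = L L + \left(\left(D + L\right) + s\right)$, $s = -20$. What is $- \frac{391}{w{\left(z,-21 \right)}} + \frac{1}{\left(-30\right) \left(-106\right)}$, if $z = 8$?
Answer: $- \frac{2031}{2120} \approx -0.95802$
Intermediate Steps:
$w{\left(D,L \right)} = -20 + D + L + L^{2}$ ($w{\left(D,L \right)} = L L - \left(20 - D - L\right) = L^{2} + \left(-20 + D + L\right) = -20 + D + L + L^{2}$)
$- \frac{391}{w{\left(z,-21 \right)}} + \frac{1}{\left(-30\right) \left(-106\right)} = - \frac{391}{-20 + 8 - 21 + \left(-21\right)^{2}} + \frac{1}{\left(-30\right) \left(-106\right)} = - \frac{391}{-20 + 8 - 21 + 441} - - \frac{1}{3180} = - \frac{391}{408} + \frac{1}{3180} = \left(-391\right) \frac{1}{408} + \frac{1}{3180} = - \frac{23}{24} + \frac{1}{3180} = - \frac{2031}{2120}$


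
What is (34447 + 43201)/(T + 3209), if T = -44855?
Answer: -38824/20823 ≈ -1.8645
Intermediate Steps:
(34447 + 43201)/(T + 3209) = (34447 + 43201)/(-44855 + 3209) = 77648/(-41646) = 77648*(-1/41646) = -38824/20823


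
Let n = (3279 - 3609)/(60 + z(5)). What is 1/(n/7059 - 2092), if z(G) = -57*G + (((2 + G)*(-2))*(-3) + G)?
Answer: -209417/438100309 ≈ -0.00047801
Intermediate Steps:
z(G) = 12 - 50*G (z(G) = -57*G + ((-4 - 2*G)*(-3) + G) = -57*G + ((12 + 6*G) + G) = -57*G + (12 + 7*G) = 12 - 50*G)
n = 165/89 (n = (3279 - 3609)/(60 + (12 - 50*5)) = -330/(60 + (12 - 250)) = -330/(60 - 238) = -330/(-178) = -330*(-1/178) = 165/89 ≈ 1.8539)
1/(n/7059 - 2092) = 1/((165/89)/7059 - 2092) = 1/((165/89)*(1/7059) - 2092) = 1/(55/209417 - 2092) = 1/(-438100309/209417) = -209417/438100309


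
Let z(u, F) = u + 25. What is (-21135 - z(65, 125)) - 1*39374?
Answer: -60599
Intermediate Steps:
z(u, F) = 25 + u
(-21135 - z(65, 125)) - 1*39374 = (-21135 - (25 + 65)) - 1*39374 = (-21135 - 1*90) - 39374 = (-21135 - 90) - 39374 = -21225 - 39374 = -60599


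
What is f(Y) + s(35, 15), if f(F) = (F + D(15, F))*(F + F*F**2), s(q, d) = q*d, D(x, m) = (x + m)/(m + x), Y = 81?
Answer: 43585329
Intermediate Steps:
D(x, m) = 1 (D(x, m) = (m + x)/(m + x) = 1)
s(q, d) = d*q
f(F) = (1 + F)*(F + F**3) (f(F) = (F + 1)*(F + F*F**2) = (1 + F)*(F + F**3))
f(Y) + s(35, 15) = 81*(1 + 81 + 81**2 + 81**3) + 15*35 = 81*(1 + 81 + 6561 + 531441) + 525 = 81*538084 + 525 = 43584804 + 525 = 43585329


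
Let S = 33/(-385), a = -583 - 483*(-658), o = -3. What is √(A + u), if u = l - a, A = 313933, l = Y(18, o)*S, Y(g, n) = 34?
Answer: 2*I*√1010905/35 ≈ 57.454*I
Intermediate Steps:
a = 317231 (a = -583 + 317814 = 317231)
S = -3/35 (S = 33*(-1/385) = -3/35 ≈ -0.085714)
l = -102/35 (l = 34*(-3/35) = -102/35 ≈ -2.9143)
u = -11103187/35 (u = -102/35 - 1*317231 = -102/35 - 317231 = -11103187/35 ≈ -3.1723e+5)
√(A + u) = √(313933 - 11103187/35) = √(-115532/35) = 2*I*√1010905/35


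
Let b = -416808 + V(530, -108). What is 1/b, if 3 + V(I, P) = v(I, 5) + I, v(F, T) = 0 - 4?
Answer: -1/416285 ≈ -2.4022e-6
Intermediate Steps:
v(F, T) = -4
V(I, P) = -7 + I (V(I, P) = -3 + (-4 + I) = -7 + I)
b = -416285 (b = -416808 + (-7 + 530) = -416808 + 523 = -416285)
1/b = 1/(-416285) = -1/416285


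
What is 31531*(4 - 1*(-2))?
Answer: 189186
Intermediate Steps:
31531*(4 - 1*(-2)) = 31531*(4 + 2) = 31531*6 = 189186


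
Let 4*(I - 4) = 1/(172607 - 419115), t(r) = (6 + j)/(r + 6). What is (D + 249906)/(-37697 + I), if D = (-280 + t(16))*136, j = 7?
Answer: -2298411011040/408831545947 ≈ -5.6219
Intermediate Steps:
t(r) = 13/(6 + r) (t(r) = (6 + 7)/(r + 6) = 13/(6 + r))
I = 3944127/986032 (I = 4 + 1/(4*(172607 - 419115)) = 4 + (¼)/(-246508) = 4 + (¼)*(-1/246508) = 4 - 1/986032 = 3944127/986032 ≈ 4.0000)
D = -417996/11 (D = (-280 + 13/(6 + 16))*136 = (-280 + 13/22)*136 = -6147/22*136 = -417996/11 ≈ -38000.)
(D + 249906)/(-37697 + I) = (-417996/11 + 249906)/(-37697 + 3944127/986032) = 2330970/(11*(-37166504177/986032)) = (2330970/11)*(-986032/37166504177) = -2298411011040/408831545947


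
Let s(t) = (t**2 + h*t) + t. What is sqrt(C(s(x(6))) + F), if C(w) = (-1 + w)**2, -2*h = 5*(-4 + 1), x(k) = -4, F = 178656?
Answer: sqrt(179017) ≈ 423.10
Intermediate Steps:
h = 15/2 (h = -5*(-4 + 1)/2 = -5*(-3)/2 = -1/2*(-15) = 15/2 ≈ 7.5000)
s(t) = t**2 + 17*t/2 (s(t) = (t**2 + 15*t/2) + t = t**2 + 17*t/2)
sqrt(C(s(x(6))) + F) = sqrt((-1 + (1/2)*(-4)*(17 + 2*(-4)))**2 + 178656) = sqrt((-1 + (1/2)*(-4)*(17 - 8))**2 + 178656) = sqrt((-1 + (1/2)*(-4)*9)**2 + 178656) = sqrt((-1 - 18)**2 + 178656) = sqrt((-19)**2 + 178656) = sqrt(361 + 178656) = sqrt(179017)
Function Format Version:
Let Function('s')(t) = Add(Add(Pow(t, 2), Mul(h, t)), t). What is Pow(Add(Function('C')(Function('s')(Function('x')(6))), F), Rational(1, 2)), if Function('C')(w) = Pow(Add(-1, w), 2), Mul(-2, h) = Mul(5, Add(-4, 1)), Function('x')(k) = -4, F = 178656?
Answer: Pow(179017, Rational(1, 2)) ≈ 423.10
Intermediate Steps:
h = Rational(15, 2) (h = Mul(Rational(-1, 2), Mul(5, Add(-4, 1))) = Mul(Rational(-1, 2), Mul(5, -3)) = Mul(Rational(-1, 2), -15) = Rational(15, 2) ≈ 7.5000)
Function('s')(t) = Add(Pow(t, 2), Mul(Rational(17, 2), t)) (Function('s')(t) = Add(Add(Pow(t, 2), Mul(Rational(15, 2), t)), t) = Add(Pow(t, 2), Mul(Rational(17, 2), t)))
Pow(Add(Function('C')(Function('s')(Function('x')(6))), F), Rational(1, 2)) = Pow(Add(Pow(Add(-1, Mul(Rational(1, 2), -4, Add(17, Mul(2, -4)))), 2), 178656), Rational(1, 2)) = Pow(Add(Pow(Add(-1, Mul(Rational(1, 2), -4, Add(17, -8))), 2), 178656), Rational(1, 2)) = Pow(Add(Pow(Add(-1, Mul(Rational(1, 2), -4, 9)), 2), 178656), Rational(1, 2)) = Pow(Add(Pow(Add(-1, -18), 2), 178656), Rational(1, 2)) = Pow(Add(Pow(-19, 2), 178656), Rational(1, 2)) = Pow(Add(361, 178656), Rational(1, 2)) = Pow(179017, Rational(1, 2))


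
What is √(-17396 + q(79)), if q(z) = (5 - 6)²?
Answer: 7*I*√355 ≈ 131.89*I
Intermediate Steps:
q(z) = 1 (q(z) = (-1)² = 1)
√(-17396 + q(79)) = √(-17396 + 1) = √(-17395) = 7*I*√355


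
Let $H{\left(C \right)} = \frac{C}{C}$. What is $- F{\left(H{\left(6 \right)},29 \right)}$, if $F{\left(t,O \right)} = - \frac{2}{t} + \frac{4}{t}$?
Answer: $-2$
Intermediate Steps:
$H{\left(C \right)} = 1$
$F{\left(t,O \right)} = \frac{2}{t}$
$- F{\left(H{\left(6 \right)},29 \right)} = - \frac{2}{1} = - 2 \cdot 1 = \left(-1\right) 2 = -2$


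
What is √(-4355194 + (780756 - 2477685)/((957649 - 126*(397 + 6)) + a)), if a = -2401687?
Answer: 15*I*√300357068739870/124568 ≈ 2086.9*I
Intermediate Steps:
√(-4355194 + (780756 - 2477685)/((957649 - 126*(397 + 6)) + a)) = √(-4355194 + (780756 - 2477685)/((957649 - 126*(397 + 6)) - 2401687)) = √(-4355194 - 1696929/((957649 - 126*403) - 2401687)) = √(-4355194 - 1696929/((957649 - 1*50778) - 2401687)) = √(-4355194 - 1696929/((957649 - 50778) - 2401687)) = √(-4355194 - 1696929/(906871 - 2401687)) = √(-4355194 - 1696929/(-1494816)) = √(-4355194 - 1696929*(-1/1494816)) = √(-4355194 + 565643/498272) = √(-2170070659125/498272) = 15*I*√300357068739870/124568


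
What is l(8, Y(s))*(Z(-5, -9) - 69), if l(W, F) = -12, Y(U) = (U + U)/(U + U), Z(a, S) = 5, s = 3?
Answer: 768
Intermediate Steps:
Y(U) = 1 (Y(U) = (2*U)/((2*U)) = (2*U)*(1/(2*U)) = 1)
l(8, Y(s))*(Z(-5, -9) - 69) = -12*(5 - 69) = -12*(-64) = 768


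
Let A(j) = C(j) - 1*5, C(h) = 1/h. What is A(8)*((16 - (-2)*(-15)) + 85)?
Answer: -2769/8 ≈ -346.13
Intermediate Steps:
A(j) = -5 + 1/j (A(j) = 1/j - 1*5 = 1/j - 5 = -5 + 1/j)
A(8)*((16 - (-2)*(-15)) + 85) = (-5 + 1/8)*((16 - (-2)*(-15)) + 85) = (-5 + ⅛)*((16 - 1*30) + 85) = -39*((16 - 30) + 85)/8 = -39*(-14 + 85)/8 = -39/8*71 = -2769/8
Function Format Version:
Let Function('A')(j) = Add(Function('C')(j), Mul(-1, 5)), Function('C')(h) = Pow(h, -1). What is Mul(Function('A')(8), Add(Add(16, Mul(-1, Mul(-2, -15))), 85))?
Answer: Rational(-2769, 8) ≈ -346.13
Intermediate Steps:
Function('A')(j) = Add(-5, Pow(j, -1)) (Function('A')(j) = Add(Pow(j, -1), Mul(-1, 5)) = Add(Pow(j, -1), -5) = Add(-5, Pow(j, -1)))
Mul(Function('A')(8), Add(Add(16, Mul(-1, Mul(-2, -15))), 85)) = Mul(Add(-5, Pow(8, -1)), Add(Add(16, Mul(-1, Mul(-2, -15))), 85)) = Mul(Add(-5, Rational(1, 8)), Add(Add(16, Mul(-1, 30)), 85)) = Mul(Rational(-39, 8), Add(Add(16, -30), 85)) = Mul(Rational(-39, 8), Add(-14, 85)) = Mul(Rational(-39, 8), 71) = Rational(-2769, 8)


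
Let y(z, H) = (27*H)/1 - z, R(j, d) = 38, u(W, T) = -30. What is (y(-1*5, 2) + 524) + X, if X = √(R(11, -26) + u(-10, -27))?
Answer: 583 + 2*√2 ≈ 585.83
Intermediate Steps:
y(z, H) = -z + 27*H (y(z, H) = (27*H)*1 - z = 27*H - z = -z + 27*H)
X = 2*√2 (X = √(38 - 30) = √8 = 2*√2 ≈ 2.8284)
(y(-1*5, 2) + 524) + X = ((-(-1)*5 + 27*2) + 524) + 2*√2 = ((-1*(-5) + 54) + 524) + 2*√2 = ((5 + 54) + 524) + 2*√2 = (59 + 524) + 2*√2 = 583 + 2*√2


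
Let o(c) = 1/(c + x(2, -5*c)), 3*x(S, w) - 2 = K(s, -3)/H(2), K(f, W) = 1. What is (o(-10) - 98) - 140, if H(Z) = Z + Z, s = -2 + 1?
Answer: -8810/37 ≈ -238.11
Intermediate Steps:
s = -1
H(Z) = 2*Z
x(S, w) = 3/4 (x(S, w) = 2/3 + (1/(2*2))/3 = 2/3 + (1/4)/3 = 2/3 + (1*(1/4))/3 = 2/3 + (1/3)*(1/4) = 2/3 + 1/12 = 3/4)
o(c) = 1/(3/4 + c) (o(c) = 1/(c + 3/4) = 1/(3/4 + c))
(o(-10) - 98) - 140 = (4/(3 + 4*(-10)) - 98) - 140 = (4/(3 - 40) - 98) - 140 = (4/(-37) - 98) - 140 = (4*(-1/37) - 98) - 140 = (-4/37 - 98) - 140 = -3630/37 - 140 = -8810/37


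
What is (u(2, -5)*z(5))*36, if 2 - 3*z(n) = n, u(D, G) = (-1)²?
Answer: -36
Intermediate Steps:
u(D, G) = 1
z(n) = ⅔ - n/3
(u(2, -5)*z(5))*36 = (1*(⅔ - ⅓*5))*36 = (1*(⅔ - 5/3))*36 = (1*(-1))*36 = -1*36 = -36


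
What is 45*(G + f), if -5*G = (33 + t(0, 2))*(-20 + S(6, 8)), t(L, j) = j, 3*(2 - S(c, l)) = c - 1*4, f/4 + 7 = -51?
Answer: -4560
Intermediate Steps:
f = -232 (f = -28 + 4*(-51) = -28 - 204 = -232)
S(c, l) = 10/3 - c/3 (S(c, l) = 2 - (c - 1*4)/3 = 2 - (c - 4)/3 = 2 - (-4 + c)/3 = 2 + (4/3 - c/3) = 10/3 - c/3)
G = 392/3 (G = -(33 + 2)*(-20 + (10/3 - ⅓*6))/5 = -7*(-20 + (10/3 - 2)) = -7*(-20 + 4/3) = -7*(-56)/3 = -⅕*(-1960/3) = 392/3 ≈ 130.67)
45*(G + f) = 45*(392/3 - 232) = 45*(-304/3) = -4560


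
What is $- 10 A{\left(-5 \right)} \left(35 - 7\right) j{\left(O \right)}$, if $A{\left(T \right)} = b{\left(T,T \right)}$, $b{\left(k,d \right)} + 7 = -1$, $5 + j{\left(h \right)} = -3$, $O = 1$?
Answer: $-17920$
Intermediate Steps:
$j{\left(h \right)} = -8$ ($j{\left(h \right)} = -5 - 3 = -8$)
$b{\left(k,d \right)} = -8$ ($b{\left(k,d \right)} = -7 - 1 = -8$)
$A{\left(T \right)} = -8$
$- 10 A{\left(-5 \right)} \left(35 - 7\right) j{\left(O \right)} = \left(-10\right) \left(-8\right) \left(35 - 7\right) \left(-8\right) = 80 \left(35 - 7\right) \left(-8\right) = 80 \cdot 28 \left(-8\right) = 2240 \left(-8\right) = -17920$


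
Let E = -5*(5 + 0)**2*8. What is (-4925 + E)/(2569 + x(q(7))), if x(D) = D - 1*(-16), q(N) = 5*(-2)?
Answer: -237/103 ≈ -2.3010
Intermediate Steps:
q(N) = -10
x(D) = 16 + D (x(D) = D + 16 = 16 + D)
E = -1000 (E = -5*5**2*8 = -5*25*8 = -125*8 = -1000)
(-4925 + E)/(2569 + x(q(7))) = (-4925 - 1000)/(2569 + (16 - 10)) = -5925/(2569 + 6) = -5925/2575 = -5925*1/2575 = -237/103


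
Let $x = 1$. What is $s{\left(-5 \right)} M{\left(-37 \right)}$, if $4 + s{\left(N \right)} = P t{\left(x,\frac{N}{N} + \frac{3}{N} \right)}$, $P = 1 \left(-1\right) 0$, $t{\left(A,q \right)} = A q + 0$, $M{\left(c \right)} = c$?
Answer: $148$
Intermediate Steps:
$t{\left(A,q \right)} = A q$
$P = 0$ ($P = \left(-1\right) 0 = 0$)
$s{\left(N \right)} = -4$ ($s{\left(N \right)} = -4 + 0 \cdot 1 \left(\frac{N}{N} + \frac{3}{N}\right) = -4 + 0 \cdot 1 \left(1 + \frac{3}{N}\right) = -4 + 0 \left(1 + \frac{3}{N}\right) = -4 + 0 = -4$)
$s{\left(-5 \right)} M{\left(-37 \right)} = \left(-4\right) \left(-37\right) = 148$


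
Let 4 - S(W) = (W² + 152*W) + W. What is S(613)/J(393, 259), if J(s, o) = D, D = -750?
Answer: 78259/125 ≈ 626.07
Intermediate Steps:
J(s, o) = -750
S(W) = 4 - W² - 153*W (S(W) = 4 - ((W² + 152*W) + W) = 4 - (W² + 153*W) = 4 + (-W² - 153*W) = 4 - W² - 153*W)
S(613)/J(393, 259) = (4 - 1*613² - 153*613)/(-750) = (4 - 1*375769 - 93789)*(-1/750) = (4 - 375769 - 93789)*(-1/750) = -469554*(-1/750) = 78259/125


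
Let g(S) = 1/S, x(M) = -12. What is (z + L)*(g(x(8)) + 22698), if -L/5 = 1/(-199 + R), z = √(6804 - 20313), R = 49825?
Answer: -1361875/595512 + 272375*I*√1501/4 ≈ -2.2869 + 2.6381e+6*I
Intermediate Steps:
z = 3*I*√1501 (z = √(-13509) = 3*I*√1501 ≈ 116.23*I)
L = -5/49626 (L = -5/(-199 + 49825) = -5/49626 ≈ -0.00010075)
(z + L)*(g(x(8)) + 22698) = (3*I*√1501 - 5/49626)*(1/(-12) + 22698) = (-5/49626 + 3*I*√1501)*(-1/12 + 22698) = (-5/49626 + 3*I*√1501)*(272375/12) = -1361875/595512 + 272375*I*√1501/4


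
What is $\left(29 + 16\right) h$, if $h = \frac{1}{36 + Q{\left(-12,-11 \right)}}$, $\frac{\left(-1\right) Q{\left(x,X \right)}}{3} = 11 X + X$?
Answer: $\frac{5}{48} \approx 0.10417$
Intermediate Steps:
$Q{\left(x,X \right)} = - 36 X$ ($Q{\left(x,X \right)} = - 3 \left(11 X + X\right) = - 3 \cdot 12 X = - 36 X$)
$h = \frac{1}{432}$ ($h = \frac{1}{36 - -396} = \frac{1}{36 + 396} = \frac{1}{432} \approx 0.0023148$)
$\left(29 + 16\right) h = \left(29 + 16\right) \frac{1}{432} = 45 \cdot \frac{1}{432} = \frac{5}{48}$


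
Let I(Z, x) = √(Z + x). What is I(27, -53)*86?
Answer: 86*I*√26 ≈ 438.52*I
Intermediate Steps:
I(27, -53)*86 = √(27 - 53)*86 = √(-26)*86 = (I*√26)*86 = 86*I*√26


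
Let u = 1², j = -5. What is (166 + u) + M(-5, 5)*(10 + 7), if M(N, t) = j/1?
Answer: 82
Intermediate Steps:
M(N, t) = -5 (M(N, t) = -5/1 = -5*1 = -5)
u = 1
(166 + u) + M(-5, 5)*(10 + 7) = (166 + 1) - 5*(10 + 7) = 167 - 5*17 = 167 - 85 = 82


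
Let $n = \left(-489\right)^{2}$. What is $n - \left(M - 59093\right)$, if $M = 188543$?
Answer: $109671$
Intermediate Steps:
$n = 239121$
$n - \left(M - 59093\right) = 239121 - \left(188543 - 59093\right) = 239121 - 129450 = 109671$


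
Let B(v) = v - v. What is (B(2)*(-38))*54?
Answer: 0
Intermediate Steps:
B(v) = 0
(B(2)*(-38))*54 = (0*(-38))*54 = 0*54 = 0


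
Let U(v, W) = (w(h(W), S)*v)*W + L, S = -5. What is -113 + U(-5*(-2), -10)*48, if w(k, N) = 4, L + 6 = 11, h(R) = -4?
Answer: -19073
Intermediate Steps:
L = 5 (L = -6 + 11 = 5)
U(v, W) = 5 + 4*W*v (U(v, W) = (4*v)*W + 5 = 4*W*v + 5 = 5 + 4*W*v)
-113 + U(-5*(-2), -10)*48 = -113 + (5 + 4*(-10)*(-5*(-2)))*48 = -113 + (5 + 4*(-10)*10)*48 = -113 + (5 - 400)*48 = -113 - 395*48 = -113 - 18960 = -19073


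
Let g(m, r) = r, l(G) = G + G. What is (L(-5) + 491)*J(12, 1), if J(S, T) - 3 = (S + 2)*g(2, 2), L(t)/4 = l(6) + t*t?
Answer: 19809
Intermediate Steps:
l(G) = 2*G
L(t) = 48 + 4*t**2 (L(t) = 4*(2*6 + t*t) = 4*(12 + t**2) = 48 + 4*t**2)
J(S, T) = 7 + 2*S (J(S, T) = 3 + (S + 2)*2 = 3 + (2 + S)*2 = 3 + (4 + 2*S) = 7 + 2*S)
(L(-5) + 491)*J(12, 1) = ((48 + 4*(-5)**2) + 491)*(7 + 2*12) = ((48 + 4*25) + 491)*(7 + 24) = ((48 + 100) + 491)*31 = (148 + 491)*31 = 639*31 = 19809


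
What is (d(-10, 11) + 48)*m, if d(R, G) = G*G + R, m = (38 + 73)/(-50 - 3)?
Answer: -333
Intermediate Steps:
m = -111/53 (m = 111/(-53) = 111*(-1/53) = -111/53 ≈ -2.0943)
d(R, G) = R + G² (d(R, G) = G² + R = R + G²)
(d(-10, 11) + 48)*m = ((-10 + 11²) + 48)*(-111/53) = ((-10 + 121) + 48)*(-111/53) = (111 + 48)*(-111/53) = 159*(-111/53) = -333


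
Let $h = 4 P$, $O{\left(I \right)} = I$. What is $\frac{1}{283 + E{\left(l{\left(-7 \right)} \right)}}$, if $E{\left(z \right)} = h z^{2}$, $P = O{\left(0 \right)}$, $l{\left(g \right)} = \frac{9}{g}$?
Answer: $\frac{1}{283} \approx 0.0035336$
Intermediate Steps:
$P = 0$
$h = 0$ ($h = 4 \cdot 0 = 0$)
$E{\left(z \right)} = 0$ ($E{\left(z \right)} = 0 z^{2} = 0$)
$\frac{1}{283 + E{\left(l{\left(-7 \right)} \right)}} = \frac{1}{283 + 0} = \frac{1}{283}$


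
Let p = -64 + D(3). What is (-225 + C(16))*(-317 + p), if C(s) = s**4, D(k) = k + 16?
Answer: -23642582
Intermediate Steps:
D(k) = 16 + k
p = -45 (p = -64 + (16 + 3) = -64 + 19 = -45)
(-225 + C(16))*(-317 + p) = (-225 + 16**4)*(-317 - 45) = (-225 + 65536)*(-362) = 65311*(-362) = -23642582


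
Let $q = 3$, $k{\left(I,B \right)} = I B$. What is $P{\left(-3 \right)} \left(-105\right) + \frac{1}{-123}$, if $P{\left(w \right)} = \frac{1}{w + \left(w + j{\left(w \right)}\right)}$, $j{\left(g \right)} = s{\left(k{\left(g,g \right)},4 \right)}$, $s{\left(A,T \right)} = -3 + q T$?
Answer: $- \frac{4306}{123} \approx -35.008$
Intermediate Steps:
$k{\left(I,B \right)} = B I$
$s{\left(A,T \right)} = -3 + 3 T$
$j{\left(g \right)} = 9$ ($j{\left(g \right)} = -3 + 3 \cdot 4 = -3 + 12 = 9$)
$P{\left(w \right)} = \frac{1}{9 + 2 w}$ ($P{\left(w \right)} = \frac{1}{w + \left(w + 9\right)} = \frac{1}{w + \left(9 + w\right)} = \frac{1}{9 + 2 w}$)
$P{\left(-3 \right)} \left(-105\right) + \frac{1}{-123} = \frac{1}{9 + 2 \left(-3\right)} \left(-105\right) + \frac{1}{-123} = \frac{1}{9 - 6} \left(-105\right) - \frac{1}{123} = \frac{1}{3} \left(-105\right) - \frac{1}{123} = -35 - \frac{1}{123} = - \frac{4306}{123}$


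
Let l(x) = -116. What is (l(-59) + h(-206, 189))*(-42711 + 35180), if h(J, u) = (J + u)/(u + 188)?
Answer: 329473719/377 ≈ 8.7394e+5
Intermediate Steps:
h(J, u) = (J + u)/(188 + u)
(l(-59) + h(-206, 189))*(-42711 + 35180) = (-116 + (-206 + 189)/(188 + 189))*(-42711 + 35180) = (-116 - 17/377)*(-7531) = -43749/377*(-7531) = 329473719/377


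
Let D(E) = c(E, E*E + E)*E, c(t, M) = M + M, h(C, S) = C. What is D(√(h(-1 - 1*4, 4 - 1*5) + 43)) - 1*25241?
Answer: -25165 + 76*√38 ≈ -24697.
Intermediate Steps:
c(t, M) = 2*M
D(E) = E*(2*E + 2*E²) (D(E) = (2*(E*E + E))*E = (2*(E² + E))*E = (2*(E + E²))*E = (2*E + 2*E²)*E = E*(2*E + 2*E²))
D(√(h(-1 - 1*4, 4 - 1*5) + 43)) - 1*25241 = 2*(√((-1 - 1*4) + 43))²*(1 + √((-1 - 1*4) + 43)) - 1*25241 = 2*(√((-1 - 4) + 43))²*(1 + √((-1 - 4) + 43)) - 25241 = 2*(√(-5 + 43))²*(1 + √(-5 + 43)) - 25241 = 2*(√38)²*(1 + √38) - 25241 = 2*38*(1 + √38) - 25241 = (76 + 76*√38) - 25241 = -25165 + 76*√38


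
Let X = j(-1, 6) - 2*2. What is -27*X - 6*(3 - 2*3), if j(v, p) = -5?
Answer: 261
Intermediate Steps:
X = -9 (X = -5 - 2*2 = -5 - 4 = -9)
-27*X - 6*(3 - 2*3) = -27*(-9) - 6*(3 - 2*3) = 243 - 6*(3 - 6) = 243 - 6*(-3) = 243 + 18 = 261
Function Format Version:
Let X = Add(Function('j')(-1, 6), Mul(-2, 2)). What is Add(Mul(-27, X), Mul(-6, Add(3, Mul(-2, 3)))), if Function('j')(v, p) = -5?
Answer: 261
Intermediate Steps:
X = -9 (X = Add(-5, Mul(-2, 2)) = Add(-5, -4) = -9)
Add(Mul(-27, X), Mul(-6, Add(3, Mul(-2, 3)))) = Add(Mul(-27, -9), Mul(-6, Add(3, Mul(-2, 3)))) = Add(243, Mul(-6, Add(3, -6))) = Add(243, Mul(-6, -3)) = Add(243, 18) = 261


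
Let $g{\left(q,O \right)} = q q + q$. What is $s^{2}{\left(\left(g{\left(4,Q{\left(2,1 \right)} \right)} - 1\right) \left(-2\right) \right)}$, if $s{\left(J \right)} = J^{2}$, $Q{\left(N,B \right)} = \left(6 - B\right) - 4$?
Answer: $2085136$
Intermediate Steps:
$Q{\left(N,B \right)} = 2 - B$ ($Q{\left(N,B \right)} = \left(6 - B\right) - 4 = 2 - B$)
$g{\left(q,O \right)} = q + q^{2}$ ($g{\left(q,O \right)} = q^{2} + q = q + q^{2}$)
$s^{2}{\left(\left(g{\left(4,Q{\left(2,1 \right)} \right)} - 1\right) \left(-2\right) \right)} = \left(\left(\left(4 \left(1 + 4\right) - 1\right) \left(-2\right)\right)^{2}\right)^{2} = \left(\left(\left(4 \cdot 5 - 1\right) \left(-2\right)\right)^{2}\right)^{2} = \left(\left(\left(20 - 1\right) \left(-2\right)\right)^{2}\right)^{2} = \left(\left(19 \left(-2\right)\right)^{2}\right)^{2} = \left(\left(-38\right)^{2}\right)^{2} = 1444^{2} = 2085136$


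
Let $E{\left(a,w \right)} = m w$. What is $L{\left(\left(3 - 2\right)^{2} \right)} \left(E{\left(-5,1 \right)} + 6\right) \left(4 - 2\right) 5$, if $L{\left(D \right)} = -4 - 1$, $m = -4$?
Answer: $-100$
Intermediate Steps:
$E{\left(a,w \right)} = - 4 w$
$L{\left(D \right)} = -5$ ($L{\left(D \right)} = -4 - 1 = -5$)
$L{\left(\left(3 - 2\right)^{2} \right)} \left(E{\left(-5,1 \right)} + 6\right) \left(4 - 2\right) 5 = - 5 \left(\left(-4\right) 1 + 6\right) \left(4 - 2\right) 5 = - 5 \left(-4 + 6\right) 2 \cdot 5 = - 5 \cdot 2 \cdot 2 \cdot 5 = \left(-5\right) 4 \cdot 5 = \left(-20\right) 5 = -100$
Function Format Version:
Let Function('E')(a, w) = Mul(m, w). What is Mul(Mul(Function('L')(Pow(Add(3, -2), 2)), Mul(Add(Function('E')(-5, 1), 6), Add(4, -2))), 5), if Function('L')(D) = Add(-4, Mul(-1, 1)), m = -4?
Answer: -100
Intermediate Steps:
Function('E')(a, w) = Mul(-4, w)
Function('L')(D) = -5 (Function('L')(D) = Add(-4, -1) = -5)
Mul(Mul(Function('L')(Pow(Add(3, -2), 2)), Mul(Add(Function('E')(-5, 1), 6), Add(4, -2))), 5) = Mul(Mul(-5, Mul(Add(Mul(-4, 1), 6), Add(4, -2))), 5) = Mul(Mul(-5, Mul(Add(-4, 6), 2)), 5) = Mul(Mul(-5, Mul(2, 2)), 5) = Mul(Mul(-5, 4), 5) = Mul(-20, 5) = -100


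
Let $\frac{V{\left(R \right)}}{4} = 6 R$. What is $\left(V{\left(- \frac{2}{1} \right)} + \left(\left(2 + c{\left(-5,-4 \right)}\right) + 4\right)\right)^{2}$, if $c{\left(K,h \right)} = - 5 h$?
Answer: $484$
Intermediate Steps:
$V{\left(R \right)} = 24 R$ ($V{\left(R \right)} = 4 \cdot 6 R = 24 R$)
$\left(V{\left(- \frac{2}{1} \right)} + \left(\left(2 + c{\left(-5,-4 \right)}\right) + 4\right)\right)^{2} = \left(24 \left(- \frac{2}{1}\right) + \left(\left(2 - -20\right) + 4\right)\right)^{2} = \left(24 \left(\left(-2\right) 1\right) + \left(\left(2 + 20\right) + 4\right)\right)^{2} = \left(24 \left(-2\right) + \left(22 + 4\right)\right)^{2} = \left(-48 + 26\right)^{2} = \left(-22\right)^{2} = 484$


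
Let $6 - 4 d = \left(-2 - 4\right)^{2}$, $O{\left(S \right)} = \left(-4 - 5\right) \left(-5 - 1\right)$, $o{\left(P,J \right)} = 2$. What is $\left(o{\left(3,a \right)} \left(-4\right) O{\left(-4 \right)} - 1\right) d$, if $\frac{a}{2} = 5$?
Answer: $\frac{6495}{2} \approx 3247.5$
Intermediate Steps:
$a = 10$ ($a = 2 \cdot 5 = 10$)
$O{\left(S \right)} = 54$ ($O{\left(S \right)} = \left(-9\right) \left(-6\right) = 54$)
$d = - \frac{15}{2}$ ($d = \frac{3}{2} - \frac{\left(-2 - 4\right)^{2}}{4} = \frac{3}{2} - \frac{\left(-6\right)^{2}}{4} = \frac{3}{2} - 9 = - \frac{15}{2} \approx -7.5$)
$\left(o{\left(3,a \right)} \left(-4\right) O{\left(-4 \right)} - 1\right) d = \left(2 \left(-4\right) 54 - 1\right) \left(- \frac{15}{2}\right) = \left(\left(-8\right) 54 - 1\right) \left(- \frac{15}{2}\right) = \left(-432 - 1\right) \left(- \frac{15}{2}\right) = \left(-433\right) \left(- \frac{15}{2}\right) = \frac{6495}{2}$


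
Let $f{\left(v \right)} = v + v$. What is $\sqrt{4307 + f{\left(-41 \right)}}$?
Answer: $65$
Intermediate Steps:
$f{\left(v \right)} = 2 v$
$\sqrt{4307 + f{\left(-41 \right)}} = \sqrt{4307 + 2 \left(-41\right)} = \sqrt{4307 - 82} = \sqrt{4225} = 65$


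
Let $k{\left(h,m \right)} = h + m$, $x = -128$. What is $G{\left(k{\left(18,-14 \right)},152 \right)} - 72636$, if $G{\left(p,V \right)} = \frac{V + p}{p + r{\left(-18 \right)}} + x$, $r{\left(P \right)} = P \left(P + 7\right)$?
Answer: $- \frac{7349086}{101} \approx -72763.0$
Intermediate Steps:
$r{\left(P \right)} = P \left(7 + P\right)$
$G{\left(p,V \right)} = -128 + \frac{V + p}{198 + p}$ ($G{\left(p,V \right)} = \frac{V + p}{p - 18 \left(7 - 18\right)} - 128 = \frac{V + p}{p - -198} - 128 = \frac{V + p}{p + 198} - 128 = \frac{V + p}{198 + p} - 128 = -128 + \frac{V + p}{198 + p}$)
$G{\left(k{\left(18,-14 \right)},152 \right)} - 72636 = \frac{-25344 + 152 - 127 \left(18 - 14\right)}{198 + \left(18 - 14\right)} - 72636 = \frac{-25344 + 152 - 508}{198 + 4} - 72636 = \frac{-25344 + 152 - 508}{202} - 72636 = \frac{1}{202} \left(-25700\right) - 72636 = - \frac{12850}{101} - 72636 = - \frac{7349086}{101}$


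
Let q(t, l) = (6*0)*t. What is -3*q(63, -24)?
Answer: 0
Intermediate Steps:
q(t, l) = 0 (q(t, l) = 0*t = 0)
-3*q(63, -24) = -3*0 = 0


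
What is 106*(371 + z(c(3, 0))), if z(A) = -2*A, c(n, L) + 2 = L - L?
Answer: 39750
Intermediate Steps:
c(n, L) = -2 (c(n, L) = -2 + (L - L) = -2 + 0 = -2)
106*(371 + z(c(3, 0))) = 106*(371 - 2*(-2)) = 106*(371 + 4) = 106*375 = 39750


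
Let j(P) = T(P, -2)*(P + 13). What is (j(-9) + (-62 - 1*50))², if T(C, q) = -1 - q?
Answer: 11664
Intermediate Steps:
j(P) = 13 + P (j(P) = (-1 - 1*(-2))*(P + 13) = (-1 + 2)*(13 + P) = 1*(13 + P) = 13 + P)
(j(-9) + (-62 - 1*50))² = ((13 - 9) + (-62 - 1*50))² = (4 + (-62 - 50))² = (4 - 112)² = (-108)² = 11664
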